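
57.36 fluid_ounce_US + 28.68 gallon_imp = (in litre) 132.1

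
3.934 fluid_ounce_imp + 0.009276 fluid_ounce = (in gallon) 0.0296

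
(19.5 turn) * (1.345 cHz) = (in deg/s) 94.42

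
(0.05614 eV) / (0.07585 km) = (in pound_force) 2.666e-23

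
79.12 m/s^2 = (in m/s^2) 79.12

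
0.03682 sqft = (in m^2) 0.003421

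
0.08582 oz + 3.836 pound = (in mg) 1.742e+06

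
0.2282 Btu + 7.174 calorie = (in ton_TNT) 6.472e-08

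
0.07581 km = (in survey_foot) 248.7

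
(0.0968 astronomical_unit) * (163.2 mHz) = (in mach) 6.941e+06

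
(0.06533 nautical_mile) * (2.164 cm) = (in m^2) 2.618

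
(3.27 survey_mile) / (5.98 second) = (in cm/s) 8.8e+04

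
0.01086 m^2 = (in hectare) 1.086e-06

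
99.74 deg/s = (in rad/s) 1.741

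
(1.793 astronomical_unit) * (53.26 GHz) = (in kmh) 5.143e+22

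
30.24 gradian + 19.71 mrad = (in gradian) 31.49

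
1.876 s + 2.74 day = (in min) 3946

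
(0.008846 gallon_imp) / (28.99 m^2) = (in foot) 4.551e-06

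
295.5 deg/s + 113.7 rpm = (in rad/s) 17.06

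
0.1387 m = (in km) 0.0001387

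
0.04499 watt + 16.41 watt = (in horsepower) 0.02207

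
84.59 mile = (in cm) 1.361e+07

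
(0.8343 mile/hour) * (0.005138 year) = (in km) 60.43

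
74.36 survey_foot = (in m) 22.66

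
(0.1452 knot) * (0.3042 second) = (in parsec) 7.364e-19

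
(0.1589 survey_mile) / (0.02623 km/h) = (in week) 0.05803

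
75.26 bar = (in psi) 1092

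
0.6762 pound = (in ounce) 10.82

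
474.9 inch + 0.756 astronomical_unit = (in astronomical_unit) 0.756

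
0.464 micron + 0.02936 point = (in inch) 0.000426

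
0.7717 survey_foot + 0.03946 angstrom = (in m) 0.2352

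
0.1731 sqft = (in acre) 3.974e-06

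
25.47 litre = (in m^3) 0.02547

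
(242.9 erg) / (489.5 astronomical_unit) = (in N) 3.317e-19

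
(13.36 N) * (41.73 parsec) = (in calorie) 4.112e+18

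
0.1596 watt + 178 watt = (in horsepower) 0.2389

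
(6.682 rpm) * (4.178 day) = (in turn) 4.02e+04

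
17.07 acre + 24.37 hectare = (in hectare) 31.28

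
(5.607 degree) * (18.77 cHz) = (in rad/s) 0.01837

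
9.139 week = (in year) 0.1753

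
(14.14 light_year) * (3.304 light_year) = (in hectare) 4.182e+29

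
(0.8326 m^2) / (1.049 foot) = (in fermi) 2.604e+15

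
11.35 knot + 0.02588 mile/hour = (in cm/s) 585.1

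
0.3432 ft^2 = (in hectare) 3.188e-06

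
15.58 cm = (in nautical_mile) 8.413e-05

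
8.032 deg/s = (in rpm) 1.339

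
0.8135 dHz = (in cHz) 8.135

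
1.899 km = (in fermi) 1.899e+18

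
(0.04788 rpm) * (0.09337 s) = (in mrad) 0.4682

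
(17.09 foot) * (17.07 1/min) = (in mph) 3.315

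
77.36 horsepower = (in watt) 5.769e+04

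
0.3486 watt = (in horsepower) 0.0004675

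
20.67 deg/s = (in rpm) 3.445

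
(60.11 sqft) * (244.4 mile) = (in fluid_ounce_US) 7.427e+10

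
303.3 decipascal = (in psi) 0.004399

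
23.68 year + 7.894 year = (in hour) 2.766e+05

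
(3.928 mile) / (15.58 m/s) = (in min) 6.762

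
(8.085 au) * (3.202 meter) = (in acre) 9.57e+08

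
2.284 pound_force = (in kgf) 1.036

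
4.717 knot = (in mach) 0.007127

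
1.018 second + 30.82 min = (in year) 5.867e-05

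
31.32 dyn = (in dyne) 31.32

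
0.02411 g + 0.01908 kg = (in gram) 19.1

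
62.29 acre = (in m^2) 2.521e+05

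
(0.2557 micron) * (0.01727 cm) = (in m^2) 4.416e-11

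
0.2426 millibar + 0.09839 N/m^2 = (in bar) 0.0002436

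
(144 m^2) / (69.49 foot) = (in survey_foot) 22.31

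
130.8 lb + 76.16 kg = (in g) 1.355e+05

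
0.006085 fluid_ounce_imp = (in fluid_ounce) 0.005846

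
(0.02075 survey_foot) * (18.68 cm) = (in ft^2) 0.01272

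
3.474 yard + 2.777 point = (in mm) 3178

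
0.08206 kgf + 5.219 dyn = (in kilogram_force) 0.08207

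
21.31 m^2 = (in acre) 0.005266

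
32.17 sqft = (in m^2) 2.989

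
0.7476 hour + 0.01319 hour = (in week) 0.004529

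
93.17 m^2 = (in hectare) 0.009317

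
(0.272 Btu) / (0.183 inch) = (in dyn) 6.174e+09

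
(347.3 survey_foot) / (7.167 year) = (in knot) 9.104e-07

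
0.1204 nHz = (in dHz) 1.204e-09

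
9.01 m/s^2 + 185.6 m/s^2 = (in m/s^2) 194.6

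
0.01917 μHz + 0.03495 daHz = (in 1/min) 20.97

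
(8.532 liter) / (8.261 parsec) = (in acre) 8.271e-24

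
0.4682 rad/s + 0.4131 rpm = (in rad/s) 0.5115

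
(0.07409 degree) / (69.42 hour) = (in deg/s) 2.965e-07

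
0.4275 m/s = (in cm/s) 42.75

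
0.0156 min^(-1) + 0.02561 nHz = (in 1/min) 0.0156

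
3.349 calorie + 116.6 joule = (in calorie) 31.22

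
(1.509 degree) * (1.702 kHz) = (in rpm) 428.1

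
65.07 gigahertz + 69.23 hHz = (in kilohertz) 6.507e+07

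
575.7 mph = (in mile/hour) 575.7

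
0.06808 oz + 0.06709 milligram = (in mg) 1930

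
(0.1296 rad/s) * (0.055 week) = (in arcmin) 1.482e+07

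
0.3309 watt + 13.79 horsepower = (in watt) 1.028e+04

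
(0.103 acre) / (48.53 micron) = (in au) 5.741e-05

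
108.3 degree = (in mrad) 1890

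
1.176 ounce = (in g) 33.34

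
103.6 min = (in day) 0.07194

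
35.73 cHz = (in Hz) 0.3573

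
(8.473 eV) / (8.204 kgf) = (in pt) 4.783e-17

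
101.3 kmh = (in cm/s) 2814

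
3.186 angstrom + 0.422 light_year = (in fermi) 3.992e+30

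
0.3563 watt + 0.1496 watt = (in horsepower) 0.0006784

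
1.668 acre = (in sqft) 7.266e+04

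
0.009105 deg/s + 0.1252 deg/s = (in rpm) 0.02238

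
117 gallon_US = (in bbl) 2.786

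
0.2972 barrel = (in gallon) 12.48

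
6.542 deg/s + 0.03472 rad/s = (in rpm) 1.422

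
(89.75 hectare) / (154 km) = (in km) 0.005828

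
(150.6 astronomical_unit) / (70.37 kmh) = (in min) 1.921e+10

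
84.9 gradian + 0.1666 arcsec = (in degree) 76.41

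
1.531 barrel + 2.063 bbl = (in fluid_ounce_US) 1.932e+04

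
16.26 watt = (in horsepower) 0.02181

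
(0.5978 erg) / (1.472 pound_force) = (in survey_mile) 5.673e-12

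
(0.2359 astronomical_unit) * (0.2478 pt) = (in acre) 762.3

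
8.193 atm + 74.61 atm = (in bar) 83.9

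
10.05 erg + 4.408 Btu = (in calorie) 1112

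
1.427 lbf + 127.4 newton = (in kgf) 13.64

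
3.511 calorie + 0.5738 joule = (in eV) 9.527e+19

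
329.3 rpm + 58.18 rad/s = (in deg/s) 5309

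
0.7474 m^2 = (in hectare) 7.474e-05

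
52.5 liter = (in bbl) 0.3302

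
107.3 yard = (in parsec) 3.18e-15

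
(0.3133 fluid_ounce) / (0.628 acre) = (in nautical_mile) 1.969e-12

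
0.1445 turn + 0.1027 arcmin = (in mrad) 908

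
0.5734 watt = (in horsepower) 0.0007689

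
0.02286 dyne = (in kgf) 2.331e-08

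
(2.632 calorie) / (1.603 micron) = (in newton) 6.87e+06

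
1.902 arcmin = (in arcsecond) 114.1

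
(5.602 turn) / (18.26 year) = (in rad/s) 6.112e-08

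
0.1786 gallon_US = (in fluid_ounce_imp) 23.79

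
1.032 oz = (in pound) 0.0645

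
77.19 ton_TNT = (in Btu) 3.061e+08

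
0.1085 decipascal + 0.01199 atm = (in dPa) 1.215e+04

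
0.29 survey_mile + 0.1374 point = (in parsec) 1.513e-14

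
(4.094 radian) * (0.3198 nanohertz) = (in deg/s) 7.502e-08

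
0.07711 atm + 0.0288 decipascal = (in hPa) 78.13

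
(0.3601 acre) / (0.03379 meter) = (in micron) 4.313e+10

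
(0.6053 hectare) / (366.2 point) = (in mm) 4.685e+07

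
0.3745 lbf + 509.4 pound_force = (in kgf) 231.2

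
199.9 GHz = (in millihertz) 1.999e+14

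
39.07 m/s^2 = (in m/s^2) 39.07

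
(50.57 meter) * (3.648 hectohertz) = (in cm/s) 1.845e+06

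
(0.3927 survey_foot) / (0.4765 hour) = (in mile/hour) 0.0001561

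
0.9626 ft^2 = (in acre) 2.21e-05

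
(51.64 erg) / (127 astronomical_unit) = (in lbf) 6.11e-20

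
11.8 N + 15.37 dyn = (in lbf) 2.653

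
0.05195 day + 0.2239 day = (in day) 0.2758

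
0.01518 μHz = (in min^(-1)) 9.108e-07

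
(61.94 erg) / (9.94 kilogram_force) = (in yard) 6.949e-08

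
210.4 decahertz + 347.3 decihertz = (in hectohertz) 21.39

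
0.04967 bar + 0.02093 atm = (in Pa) 7088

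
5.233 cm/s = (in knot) 0.1017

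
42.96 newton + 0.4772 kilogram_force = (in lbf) 10.71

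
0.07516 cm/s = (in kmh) 0.002706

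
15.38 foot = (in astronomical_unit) 3.134e-11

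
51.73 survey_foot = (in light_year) 1.667e-15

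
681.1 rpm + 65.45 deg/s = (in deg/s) 4152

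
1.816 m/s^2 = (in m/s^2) 1.816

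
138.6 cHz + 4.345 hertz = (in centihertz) 573.1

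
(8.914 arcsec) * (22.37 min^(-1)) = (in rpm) 0.0001539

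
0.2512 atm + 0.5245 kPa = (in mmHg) 194.8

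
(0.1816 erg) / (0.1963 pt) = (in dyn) 26.22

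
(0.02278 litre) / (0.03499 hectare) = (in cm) 6.51e-06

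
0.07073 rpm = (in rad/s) 0.007407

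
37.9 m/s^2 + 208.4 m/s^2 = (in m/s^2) 246.3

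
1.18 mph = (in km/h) 1.899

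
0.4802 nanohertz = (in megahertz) 4.802e-16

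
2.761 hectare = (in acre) 6.823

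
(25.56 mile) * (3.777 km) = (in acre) 3.839e+04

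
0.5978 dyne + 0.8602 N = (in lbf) 0.1934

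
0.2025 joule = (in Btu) 0.0001919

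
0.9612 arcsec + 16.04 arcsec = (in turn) 1.312e-05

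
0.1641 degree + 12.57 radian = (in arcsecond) 2.593e+06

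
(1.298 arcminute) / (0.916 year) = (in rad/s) 1.307e-11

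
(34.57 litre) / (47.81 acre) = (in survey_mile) 1.11e-10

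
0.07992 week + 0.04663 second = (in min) 805.6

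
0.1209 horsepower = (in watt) 90.16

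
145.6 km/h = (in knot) 78.62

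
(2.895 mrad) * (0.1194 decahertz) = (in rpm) 0.03301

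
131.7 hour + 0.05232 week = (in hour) 140.5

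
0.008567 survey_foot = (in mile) 1.623e-06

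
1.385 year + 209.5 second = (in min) 7.28e+05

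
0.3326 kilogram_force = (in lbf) 0.7333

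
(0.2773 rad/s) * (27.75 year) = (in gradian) 1.545e+10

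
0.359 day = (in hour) 8.616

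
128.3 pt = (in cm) 4.526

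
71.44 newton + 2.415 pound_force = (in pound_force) 18.48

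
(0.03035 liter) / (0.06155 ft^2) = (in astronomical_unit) 3.548e-14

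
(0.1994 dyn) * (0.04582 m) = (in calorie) 2.184e-08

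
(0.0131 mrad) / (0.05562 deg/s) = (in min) 0.0002249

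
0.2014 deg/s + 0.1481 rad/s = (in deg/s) 8.687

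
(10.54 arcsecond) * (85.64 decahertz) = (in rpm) 0.4179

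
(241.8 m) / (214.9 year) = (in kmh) 1.284e-07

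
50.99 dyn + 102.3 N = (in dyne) 1.023e+07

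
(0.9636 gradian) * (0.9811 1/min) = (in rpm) 0.002363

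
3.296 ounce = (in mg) 9.344e+04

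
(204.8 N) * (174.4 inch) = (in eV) 5.662e+21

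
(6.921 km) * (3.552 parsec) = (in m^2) 7.586e+20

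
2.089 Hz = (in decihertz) 20.89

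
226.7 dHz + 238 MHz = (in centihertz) 2.38e+10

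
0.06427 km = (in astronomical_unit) 4.296e-10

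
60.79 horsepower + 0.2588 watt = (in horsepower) 60.79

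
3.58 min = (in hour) 0.05967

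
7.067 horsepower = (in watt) 5270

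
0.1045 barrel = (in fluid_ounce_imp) 584.7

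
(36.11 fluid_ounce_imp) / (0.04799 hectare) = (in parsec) 6.929e-23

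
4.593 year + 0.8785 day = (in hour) 4.026e+04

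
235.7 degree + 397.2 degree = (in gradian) 703.2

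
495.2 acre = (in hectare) 200.4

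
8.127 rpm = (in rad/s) 0.8511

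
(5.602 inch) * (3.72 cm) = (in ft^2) 0.05698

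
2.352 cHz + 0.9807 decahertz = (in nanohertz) 9.831e+09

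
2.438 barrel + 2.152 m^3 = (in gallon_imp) 558.6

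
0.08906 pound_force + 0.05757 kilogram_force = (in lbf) 0.216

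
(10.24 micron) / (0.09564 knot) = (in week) 3.441e-10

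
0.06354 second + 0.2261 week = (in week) 0.2261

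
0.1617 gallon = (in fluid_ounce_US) 20.7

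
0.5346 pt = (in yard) 0.0002062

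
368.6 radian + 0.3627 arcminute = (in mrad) 3.686e+05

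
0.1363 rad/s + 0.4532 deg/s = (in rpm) 1.377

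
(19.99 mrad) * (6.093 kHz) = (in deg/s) 6979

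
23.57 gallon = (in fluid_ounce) 3017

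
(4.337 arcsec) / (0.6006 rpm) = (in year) 1.06e-11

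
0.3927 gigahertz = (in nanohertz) 3.927e+17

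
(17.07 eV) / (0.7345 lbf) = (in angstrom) 8.371e-09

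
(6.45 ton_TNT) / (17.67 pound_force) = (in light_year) 3.629e-08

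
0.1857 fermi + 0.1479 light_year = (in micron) 1.399e+21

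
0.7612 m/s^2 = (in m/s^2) 0.7612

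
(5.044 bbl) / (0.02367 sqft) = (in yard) 398.8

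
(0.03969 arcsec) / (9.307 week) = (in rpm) 3.264e-13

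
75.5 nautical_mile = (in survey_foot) 4.587e+05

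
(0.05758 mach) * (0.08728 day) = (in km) 147.8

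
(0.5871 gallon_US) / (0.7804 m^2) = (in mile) 1.77e-06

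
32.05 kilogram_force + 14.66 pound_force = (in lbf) 85.32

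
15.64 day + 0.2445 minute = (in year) 0.04285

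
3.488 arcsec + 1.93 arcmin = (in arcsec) 119.3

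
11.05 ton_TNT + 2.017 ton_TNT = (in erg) 5.467e+17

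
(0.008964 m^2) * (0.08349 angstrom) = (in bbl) 4.707e-13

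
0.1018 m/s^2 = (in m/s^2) 0.1018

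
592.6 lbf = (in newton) 2636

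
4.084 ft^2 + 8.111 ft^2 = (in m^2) 1.133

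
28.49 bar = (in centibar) 2849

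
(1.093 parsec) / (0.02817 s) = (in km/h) 4.31e+18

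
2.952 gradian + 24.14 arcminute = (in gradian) 3.399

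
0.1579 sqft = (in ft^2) 0.1579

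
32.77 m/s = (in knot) 63.7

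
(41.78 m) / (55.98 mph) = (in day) 1.932e-05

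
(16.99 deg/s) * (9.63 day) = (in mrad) 2.467e+08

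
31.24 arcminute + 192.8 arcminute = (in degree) 3.734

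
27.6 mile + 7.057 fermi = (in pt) 1.259e+08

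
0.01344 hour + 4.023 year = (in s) 1.269e+08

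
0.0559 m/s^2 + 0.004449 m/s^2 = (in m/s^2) 0.06035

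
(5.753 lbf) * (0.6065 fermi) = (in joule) 1.552e-14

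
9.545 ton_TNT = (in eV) 2.493e+29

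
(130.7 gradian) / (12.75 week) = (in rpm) 2.542e-06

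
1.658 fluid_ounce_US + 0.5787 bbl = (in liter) 92.05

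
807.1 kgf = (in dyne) 7.915e+08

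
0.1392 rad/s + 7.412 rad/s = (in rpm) 72.11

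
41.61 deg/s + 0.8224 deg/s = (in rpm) 7.072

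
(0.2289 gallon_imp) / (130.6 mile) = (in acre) 1.223e-12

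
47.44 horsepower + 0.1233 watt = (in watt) 3.538e+04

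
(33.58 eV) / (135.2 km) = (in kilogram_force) 4.058e-24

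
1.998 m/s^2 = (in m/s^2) 1.998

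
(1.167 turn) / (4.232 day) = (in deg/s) 0.001149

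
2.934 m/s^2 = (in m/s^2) 2.934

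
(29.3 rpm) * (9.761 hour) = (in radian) 1.078e+05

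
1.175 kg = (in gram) 1175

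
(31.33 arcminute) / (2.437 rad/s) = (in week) 6.183e-09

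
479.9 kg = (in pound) 1058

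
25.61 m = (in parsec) 8.3e-16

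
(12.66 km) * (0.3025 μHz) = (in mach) 1.125e-05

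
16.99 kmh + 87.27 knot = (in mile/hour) 111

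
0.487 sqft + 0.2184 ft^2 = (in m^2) 0.06553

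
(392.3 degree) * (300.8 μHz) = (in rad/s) 0.00206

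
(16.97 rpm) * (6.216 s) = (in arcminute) 3.797e+04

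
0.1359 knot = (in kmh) 0.2517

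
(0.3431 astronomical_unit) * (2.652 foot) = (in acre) 1.025e+07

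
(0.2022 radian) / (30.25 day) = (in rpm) 7.388e-07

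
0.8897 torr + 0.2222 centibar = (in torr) 2.556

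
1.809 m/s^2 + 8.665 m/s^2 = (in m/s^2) 10.47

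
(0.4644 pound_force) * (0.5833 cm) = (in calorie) 0.00288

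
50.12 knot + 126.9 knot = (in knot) 177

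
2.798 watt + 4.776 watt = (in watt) 7.574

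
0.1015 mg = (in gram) 0.0001015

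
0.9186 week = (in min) 9259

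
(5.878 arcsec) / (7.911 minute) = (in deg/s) 3.44e-06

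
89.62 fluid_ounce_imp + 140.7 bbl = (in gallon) 5910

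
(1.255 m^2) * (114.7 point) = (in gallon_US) 13.42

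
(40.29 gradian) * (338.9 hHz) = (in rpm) 2.048e+05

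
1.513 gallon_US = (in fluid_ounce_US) 193.7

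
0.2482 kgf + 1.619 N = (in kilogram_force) 0.4133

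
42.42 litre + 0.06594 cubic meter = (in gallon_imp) 23.84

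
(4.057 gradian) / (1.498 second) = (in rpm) 0.4062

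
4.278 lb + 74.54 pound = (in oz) 1261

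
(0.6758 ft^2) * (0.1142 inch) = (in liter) 0.1821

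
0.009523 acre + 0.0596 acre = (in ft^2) 3011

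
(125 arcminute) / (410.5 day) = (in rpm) 9.79e-09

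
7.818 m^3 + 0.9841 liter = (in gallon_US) 2066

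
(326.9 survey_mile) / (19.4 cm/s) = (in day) 31.39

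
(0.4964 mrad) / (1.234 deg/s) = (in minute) 0.0003841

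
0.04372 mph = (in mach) 5.74e-05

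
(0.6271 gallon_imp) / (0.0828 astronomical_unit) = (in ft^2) 2.477e-12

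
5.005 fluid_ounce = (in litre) 0.148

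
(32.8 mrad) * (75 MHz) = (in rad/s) 2.46e+06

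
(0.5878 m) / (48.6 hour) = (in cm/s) 0.000336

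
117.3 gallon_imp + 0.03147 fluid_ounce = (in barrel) 3.354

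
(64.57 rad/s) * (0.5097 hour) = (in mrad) 1.185e+08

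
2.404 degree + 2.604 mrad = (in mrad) 44.56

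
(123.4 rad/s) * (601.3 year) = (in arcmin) 8.044e+15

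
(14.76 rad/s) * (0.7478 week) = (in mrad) 6.675e+09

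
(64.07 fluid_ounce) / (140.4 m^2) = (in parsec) 4.374e-22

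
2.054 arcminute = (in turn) 9.509e-05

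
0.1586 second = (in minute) 0.002643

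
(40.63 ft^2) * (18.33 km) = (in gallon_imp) 1.522e+07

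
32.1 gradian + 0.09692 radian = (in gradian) 38.27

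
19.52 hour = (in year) 0.002228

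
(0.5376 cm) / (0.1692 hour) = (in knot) 1.716e-05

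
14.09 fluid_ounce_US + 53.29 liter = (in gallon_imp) 11.81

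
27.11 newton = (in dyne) 2.711e+06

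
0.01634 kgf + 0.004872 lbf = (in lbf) 0.0409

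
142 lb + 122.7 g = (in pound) 142.3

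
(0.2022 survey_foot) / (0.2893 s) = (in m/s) 0.213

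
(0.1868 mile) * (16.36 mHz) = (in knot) 9.56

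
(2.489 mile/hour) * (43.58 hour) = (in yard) 1.909e+05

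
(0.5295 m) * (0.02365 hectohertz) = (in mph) 2.801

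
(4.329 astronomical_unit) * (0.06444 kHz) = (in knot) 8.112e+13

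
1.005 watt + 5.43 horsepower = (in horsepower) 5.431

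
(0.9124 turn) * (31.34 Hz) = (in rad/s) 179.7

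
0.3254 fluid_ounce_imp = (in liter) 0.009246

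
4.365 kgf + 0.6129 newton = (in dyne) 4.342e+06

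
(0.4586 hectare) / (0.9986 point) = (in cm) 1.302e+09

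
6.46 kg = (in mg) 6.46e+06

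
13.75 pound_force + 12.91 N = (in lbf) 16.65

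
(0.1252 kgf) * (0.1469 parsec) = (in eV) 3.474e+34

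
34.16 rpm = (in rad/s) 3.577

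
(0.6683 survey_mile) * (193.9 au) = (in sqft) 3.358e+17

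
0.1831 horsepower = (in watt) 136.5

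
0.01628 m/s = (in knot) 0.03165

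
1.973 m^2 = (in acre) 0.0004875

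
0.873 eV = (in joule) 1.399e-19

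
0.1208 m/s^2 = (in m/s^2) 0.1208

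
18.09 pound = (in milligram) 8.205e+06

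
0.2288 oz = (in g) 6.486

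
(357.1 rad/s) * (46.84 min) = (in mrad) 1.004e+09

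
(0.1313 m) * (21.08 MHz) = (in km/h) 9.964e+06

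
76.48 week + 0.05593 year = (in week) 79.4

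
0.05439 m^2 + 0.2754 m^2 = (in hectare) 3.298e-05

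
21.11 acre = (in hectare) 8.543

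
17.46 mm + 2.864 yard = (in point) 7473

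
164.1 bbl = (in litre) 2.609e+04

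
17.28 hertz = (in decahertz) 1.728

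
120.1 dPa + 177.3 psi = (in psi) 177.3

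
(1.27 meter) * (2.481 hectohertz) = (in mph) 704.8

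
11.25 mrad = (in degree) 0.6446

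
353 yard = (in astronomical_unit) 2.158e-09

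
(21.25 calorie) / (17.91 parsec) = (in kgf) 1.641e-17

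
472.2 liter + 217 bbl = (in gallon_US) 9239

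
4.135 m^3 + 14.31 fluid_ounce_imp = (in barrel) 26.01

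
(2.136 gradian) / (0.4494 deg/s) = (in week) 7.073e-06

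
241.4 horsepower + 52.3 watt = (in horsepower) 241.5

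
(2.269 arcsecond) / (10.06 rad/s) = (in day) 1.266e-11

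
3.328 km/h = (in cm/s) 92.44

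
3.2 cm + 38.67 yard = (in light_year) 3.741e-15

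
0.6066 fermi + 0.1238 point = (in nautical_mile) 2.358e-08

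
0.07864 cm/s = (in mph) 0.001759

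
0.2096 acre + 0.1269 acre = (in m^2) 1362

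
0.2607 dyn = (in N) 2.607e-06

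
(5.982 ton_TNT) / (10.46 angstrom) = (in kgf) 2.44e+18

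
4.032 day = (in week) 0.576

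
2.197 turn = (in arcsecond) 2.847e+06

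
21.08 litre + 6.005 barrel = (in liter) 975.8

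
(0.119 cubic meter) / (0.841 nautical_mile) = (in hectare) 7.64e-09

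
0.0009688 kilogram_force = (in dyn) 950.1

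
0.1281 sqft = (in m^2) 0.0119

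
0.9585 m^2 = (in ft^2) 10.32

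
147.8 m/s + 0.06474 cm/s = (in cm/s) 1.478e+04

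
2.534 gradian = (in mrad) 39.8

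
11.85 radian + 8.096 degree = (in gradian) 763.4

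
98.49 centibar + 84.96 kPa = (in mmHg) 1376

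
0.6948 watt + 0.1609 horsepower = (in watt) 120.7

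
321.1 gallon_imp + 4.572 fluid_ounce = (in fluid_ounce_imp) 5.138e+04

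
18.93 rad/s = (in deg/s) 1085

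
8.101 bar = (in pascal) 8.101e+05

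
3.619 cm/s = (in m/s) 0.03619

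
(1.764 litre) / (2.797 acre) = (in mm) 0.0001558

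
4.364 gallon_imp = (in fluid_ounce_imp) 698.2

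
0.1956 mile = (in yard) 344.3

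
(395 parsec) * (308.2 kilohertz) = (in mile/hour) 8.403e+24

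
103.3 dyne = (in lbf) 0.0002322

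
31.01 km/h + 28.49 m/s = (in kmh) 133.6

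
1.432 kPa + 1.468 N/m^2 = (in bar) 0.01433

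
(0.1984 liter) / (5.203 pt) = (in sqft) 1.163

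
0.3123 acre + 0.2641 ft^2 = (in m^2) 1264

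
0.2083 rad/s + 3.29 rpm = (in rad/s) 0.5528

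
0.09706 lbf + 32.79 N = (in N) 33.22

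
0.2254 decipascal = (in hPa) 0.0002254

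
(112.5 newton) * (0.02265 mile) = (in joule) 4101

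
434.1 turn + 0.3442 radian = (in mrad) 2.728e+06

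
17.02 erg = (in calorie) 4.068e-07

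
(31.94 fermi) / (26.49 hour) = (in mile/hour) 7.492e-19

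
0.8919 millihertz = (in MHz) 8.919e-10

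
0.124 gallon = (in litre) 0.4694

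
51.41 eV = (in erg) 8.237e-11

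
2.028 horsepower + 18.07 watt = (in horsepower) 2.052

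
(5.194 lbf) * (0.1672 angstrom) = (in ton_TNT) 9.233e-20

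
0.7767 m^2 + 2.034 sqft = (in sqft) 10.39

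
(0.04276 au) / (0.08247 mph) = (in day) 2.008e+06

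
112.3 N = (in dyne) 1.123e+07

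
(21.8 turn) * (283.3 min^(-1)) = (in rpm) 6176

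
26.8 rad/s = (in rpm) 255.9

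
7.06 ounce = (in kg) 0.2001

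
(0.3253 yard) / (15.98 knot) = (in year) 1.147e-09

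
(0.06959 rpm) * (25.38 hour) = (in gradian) 4.239e+04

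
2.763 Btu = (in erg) 2.915e+10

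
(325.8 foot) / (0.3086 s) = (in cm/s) 3.218e+04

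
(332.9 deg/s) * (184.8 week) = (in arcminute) 2.232e+12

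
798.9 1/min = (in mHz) 1.332e+04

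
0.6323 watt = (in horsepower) 0.0008479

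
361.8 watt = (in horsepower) 0.4852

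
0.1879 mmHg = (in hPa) 0.2505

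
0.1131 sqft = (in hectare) 1.051e-06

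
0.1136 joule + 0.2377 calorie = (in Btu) 0.00105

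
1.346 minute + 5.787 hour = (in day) 0.2421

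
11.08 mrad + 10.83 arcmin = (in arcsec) 2935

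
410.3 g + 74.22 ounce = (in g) 2514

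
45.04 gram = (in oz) 1.589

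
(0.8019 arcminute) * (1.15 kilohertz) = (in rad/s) 0.2683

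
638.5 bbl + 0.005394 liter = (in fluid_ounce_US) 3.433e+06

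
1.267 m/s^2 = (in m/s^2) 1.267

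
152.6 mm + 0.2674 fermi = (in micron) 1.526e+05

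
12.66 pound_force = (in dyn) 5.631e+06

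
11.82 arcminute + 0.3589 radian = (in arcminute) 1246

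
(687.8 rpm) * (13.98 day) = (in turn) 1.385e+07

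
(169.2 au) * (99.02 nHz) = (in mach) 7361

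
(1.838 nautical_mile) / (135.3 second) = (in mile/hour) 56.28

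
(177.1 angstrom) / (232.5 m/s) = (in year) 2.415e-18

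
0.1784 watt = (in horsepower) 0.0002392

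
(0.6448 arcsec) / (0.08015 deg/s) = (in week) 3.695e-09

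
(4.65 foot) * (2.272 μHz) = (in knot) 6.259e-06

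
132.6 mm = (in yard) 0.145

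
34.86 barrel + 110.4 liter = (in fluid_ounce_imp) 1.989e+05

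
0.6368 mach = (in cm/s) 2.168e+04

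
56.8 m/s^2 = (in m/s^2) 56.8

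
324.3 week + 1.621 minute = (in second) 1.961e+08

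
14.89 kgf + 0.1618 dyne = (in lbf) 32.83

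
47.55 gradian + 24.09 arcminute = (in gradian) 48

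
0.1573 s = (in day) 1.821e-06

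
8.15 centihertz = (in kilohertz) 8.15e-05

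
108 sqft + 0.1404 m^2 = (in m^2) 10.17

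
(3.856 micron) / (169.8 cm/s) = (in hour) 6.308e-10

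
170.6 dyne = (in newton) 0.001706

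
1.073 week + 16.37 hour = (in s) 7.079e+05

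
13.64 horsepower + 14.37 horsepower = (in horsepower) 28.01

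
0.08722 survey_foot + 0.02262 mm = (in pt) 75.42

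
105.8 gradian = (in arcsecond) 3.428e+05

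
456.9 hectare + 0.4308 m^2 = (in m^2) 4.569e+06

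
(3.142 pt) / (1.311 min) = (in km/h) 5.073e-05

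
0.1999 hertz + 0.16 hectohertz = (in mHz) 1.62e+04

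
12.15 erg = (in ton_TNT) 2.904e-16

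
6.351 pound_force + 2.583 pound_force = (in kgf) 4.052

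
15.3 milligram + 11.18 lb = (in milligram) 5.071e+06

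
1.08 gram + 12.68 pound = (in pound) 12.68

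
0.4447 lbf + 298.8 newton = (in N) 300.8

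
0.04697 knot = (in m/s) 0.02416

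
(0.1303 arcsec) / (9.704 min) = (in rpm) 1.036e-08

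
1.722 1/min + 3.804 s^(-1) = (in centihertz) 383.3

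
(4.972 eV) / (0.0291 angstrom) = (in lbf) 6.154e-08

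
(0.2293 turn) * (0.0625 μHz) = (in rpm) 8.599e-07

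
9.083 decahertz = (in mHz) 9.083e+04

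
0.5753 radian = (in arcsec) 1.187e+05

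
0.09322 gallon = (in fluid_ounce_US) 11.93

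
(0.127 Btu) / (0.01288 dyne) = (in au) 0.006954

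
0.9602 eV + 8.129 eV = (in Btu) 1.38e-21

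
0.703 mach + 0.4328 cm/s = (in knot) 465.3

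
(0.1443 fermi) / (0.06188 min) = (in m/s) 3.887e-17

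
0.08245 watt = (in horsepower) 0.0001106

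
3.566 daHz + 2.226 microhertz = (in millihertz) 3.566e+04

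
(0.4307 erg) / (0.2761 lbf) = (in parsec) 1.137e-24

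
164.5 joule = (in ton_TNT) 3.932e-08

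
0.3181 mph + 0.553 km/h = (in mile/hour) 0.6617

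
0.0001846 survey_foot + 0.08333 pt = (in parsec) 2.776e-21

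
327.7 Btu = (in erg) 3.457e+12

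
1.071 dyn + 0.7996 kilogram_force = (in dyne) 7.841e+05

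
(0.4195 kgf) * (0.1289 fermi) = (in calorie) 1.267e-16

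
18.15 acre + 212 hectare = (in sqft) 2.361e+07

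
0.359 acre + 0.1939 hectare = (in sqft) 3.651e+04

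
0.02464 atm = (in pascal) 2497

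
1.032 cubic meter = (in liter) 1032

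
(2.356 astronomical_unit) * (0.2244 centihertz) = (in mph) 1.769e+09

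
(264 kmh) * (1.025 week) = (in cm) 4.546e+09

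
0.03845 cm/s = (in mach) 1.129e-06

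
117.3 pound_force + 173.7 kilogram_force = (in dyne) 2.225e+08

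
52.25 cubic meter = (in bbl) 328.6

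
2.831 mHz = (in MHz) 2.831e-09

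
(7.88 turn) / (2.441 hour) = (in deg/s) 0.3228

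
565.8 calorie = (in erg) 2.367e+10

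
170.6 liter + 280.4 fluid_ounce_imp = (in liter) 178.6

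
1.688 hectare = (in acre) 4.171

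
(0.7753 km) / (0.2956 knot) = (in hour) 1.416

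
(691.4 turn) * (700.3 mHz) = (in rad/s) 3042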